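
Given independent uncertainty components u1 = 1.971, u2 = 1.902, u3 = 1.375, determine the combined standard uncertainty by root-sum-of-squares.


uc = sqrt(1.971^2 + 1.902^2 + 1.375^2)
uc = sqrt(9.39307)
uc = 3.0648

3.0648


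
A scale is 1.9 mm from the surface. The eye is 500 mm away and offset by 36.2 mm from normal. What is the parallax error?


error = h * offset / d
= 1.9 * 36.2 / 500
= 0.1376

0.1376


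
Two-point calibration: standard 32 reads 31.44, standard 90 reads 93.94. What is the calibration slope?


slope = (y2 - y1) / (x2 - x1)
= (93.94 - 31.44) / (90 - 32)
= 62.5000 / 58
= 1.0776

1.0776


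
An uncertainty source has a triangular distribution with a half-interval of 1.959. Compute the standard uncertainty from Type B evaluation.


u_B = half_width / sqrt(6)
u_B = 1.959 / 2.4494897
u_B = 0.7998

0.7998


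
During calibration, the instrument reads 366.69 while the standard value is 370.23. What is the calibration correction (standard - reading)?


Correction = standard - reading
= 370.23 - 366.69
= 3.5400

3.5400


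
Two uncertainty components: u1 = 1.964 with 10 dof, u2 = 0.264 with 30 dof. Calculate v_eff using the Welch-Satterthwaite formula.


uc = sqrt(u1^2 + u2^2) = sqrt(1.964^2 + 0.264^2) = 1.9816639
v_eff = uc^4 / (u1^4/v1 + u2^4/v2)
= 1.9816639^4 / (1.964^4/10 + 0.264^4/30)
= 15.421265 / 1.4880352
v_eff = 10.3635

10.3635


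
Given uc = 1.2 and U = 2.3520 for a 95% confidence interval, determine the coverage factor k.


k = U / uc
k = 2.3520 / 1.2
k = 1.96

1.96


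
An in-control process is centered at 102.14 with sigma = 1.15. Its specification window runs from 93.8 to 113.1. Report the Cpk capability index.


Cpu = (USL - mean) / (3*sigma) = (113.1 - 102.14) / (3*1.15) = 3.1768
Cpl = (mean - LSL) / (3*sigma) = (102.14 - 93.8) / (3*1.15) = 2.4174
Cpk = min(Cpu, Cpl) = 2.4174

2.4174


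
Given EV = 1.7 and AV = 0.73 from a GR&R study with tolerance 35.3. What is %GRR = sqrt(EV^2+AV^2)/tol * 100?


GRR = sqrt(EV^2 + AV^2) = sqrt(1.7^2 + 0.73^2) = 1.8501081
%GRR = GRR / tol * 100 = 1.8501081 / 35.3 * 100
%GRR = 5.2411

5.2411


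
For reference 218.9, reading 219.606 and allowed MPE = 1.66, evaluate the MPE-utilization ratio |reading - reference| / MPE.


e = indication - reference = 219.606 - 218.9 = 0.7060
|e| = 0.7060
ratio = |e| / MPE = 0.7060 / 1.66
ratio = 0.4253

0.4253


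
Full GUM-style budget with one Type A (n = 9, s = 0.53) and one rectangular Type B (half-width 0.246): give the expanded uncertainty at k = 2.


u_A = s / sqrt(n) = 0.53 / sqrt(9) = 0.17666667
u_B = half_width / sqrt(3) = 0.246 / sqrt(3) = 0.14202817
uc = sqrt(u_A^2 + u_B^2) = sqrt(0.17666667^2 + 0.14202817^2) = 0.22667844
U = k * uc = 2 * 0.22667844
U = 0.4534

0.4534


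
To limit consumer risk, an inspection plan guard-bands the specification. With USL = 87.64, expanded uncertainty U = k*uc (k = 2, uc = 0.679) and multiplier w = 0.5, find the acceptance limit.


U = k * uc = 2 * 0.679 = 1.358
guard band g = w * U = 0.5 * 1.358 = 0.679
AL = USL - g = 87.64 - 0.679
AL = 86.9610

86.9610


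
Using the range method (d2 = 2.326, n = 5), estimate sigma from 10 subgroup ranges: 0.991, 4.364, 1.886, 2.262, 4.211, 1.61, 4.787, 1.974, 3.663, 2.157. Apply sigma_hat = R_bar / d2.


R_bar = (0.991 + 4.364 + 1.886 + 2.262 + 4.211 + 1.61 + 4.787 + 1.974 + 3.663 + 2.157) / 10
R_bar = 27.905 / 10 = 2.7905
sigma_hat = R_bar / d2 = 2.7905 / 2.326 = 1.1997

1.1997


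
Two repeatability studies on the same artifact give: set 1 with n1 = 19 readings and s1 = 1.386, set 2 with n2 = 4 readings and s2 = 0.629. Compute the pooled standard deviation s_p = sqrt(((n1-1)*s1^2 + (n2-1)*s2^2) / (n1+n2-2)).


s_p = sqrt(((n1-1)*s1^2 + (n2-1)*s2^2) / (n1+n2-2))
numerator = (19-1)*1.386^2 + (4-1)*0.629^2 = 34.577928 + 1.186923 = 35.764851
denominator = 19 + 4 - 2 = 21
s_p^2 = 35.764851 / 21 = 1.7030881
s_p = sqrt(1.7030881) = 1.3050

1.3050


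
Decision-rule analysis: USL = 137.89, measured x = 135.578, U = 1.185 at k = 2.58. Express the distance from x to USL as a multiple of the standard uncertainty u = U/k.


u = U / k = 1.185 / 2.58 = 0.45930233
margin = |USL - x| = |137.89 - 135.578| = 2.312
z = margin / u = 2.312 / 0.45930233
z = 5.0337

5.0337


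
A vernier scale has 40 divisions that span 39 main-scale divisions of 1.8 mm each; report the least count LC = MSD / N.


LC = MSD / n_div
= 1.8 / 40
= 0.0450

0.0450


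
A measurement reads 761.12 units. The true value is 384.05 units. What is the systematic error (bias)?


Systematic error = measured - true
= 761.12 - 384.05
= 377.0700

377.0700


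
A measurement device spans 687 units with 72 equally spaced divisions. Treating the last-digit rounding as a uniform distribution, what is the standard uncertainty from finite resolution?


resolution = range / divisions
resolution = 687 / 72 = 9.5416667
u_res = resolution / (2*sqrt(3))
u_res = 9.5416667 / 3.4641016
u_res = 2.7544

2.7544


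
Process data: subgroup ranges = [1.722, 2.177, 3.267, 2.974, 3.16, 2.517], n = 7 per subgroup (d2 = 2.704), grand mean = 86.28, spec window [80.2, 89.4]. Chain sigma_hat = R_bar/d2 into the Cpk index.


R_bar = (1.722 + 2.177 + 3.267 + 2.974 + 3.16 + 2.517) / 6 = 2.6361667
sigma = R_bar / d2 = 2.6361667 / 2.704 = 0.97491372
Cp = (USL - LSL)/(6*sigma) = (89.4 - 80.2)/(6*0.97491372) = 1.5728
Cpu = (89.4 - 86.28)/(3*0.97491372) = 1.0668
Cpl = (86.28 - 80.2)/(3*0.97491372) = 2.0788
Cpk = min(Cpu, Cpl) = 1.0668

1.0668


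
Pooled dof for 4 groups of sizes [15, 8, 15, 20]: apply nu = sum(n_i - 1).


nu = sum_i (n_i - 1)
nu = ((15 - 1) + (8 - 1) + (15 - 1) + (20 - 1))
nu = 14 + 7 + 14 + 19
nu = 54

54


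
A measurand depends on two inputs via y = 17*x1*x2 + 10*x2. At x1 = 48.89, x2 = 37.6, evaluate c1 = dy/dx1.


y = 17*x1*x2 + 10*x2
dy/dx1 = 17*x2
Evaluate at x2 = 37.6: c1 = 17 * 37.6
c1 = 639.2000

639.2000


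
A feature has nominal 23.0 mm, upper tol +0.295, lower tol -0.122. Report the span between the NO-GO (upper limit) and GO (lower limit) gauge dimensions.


GO = nominal - lower_tol (smallest hole = maximum material condition)
GO = 23.0 - 0.122 = 22.878
NO-GO = nominal + upper_tol (largest hole = least material condition)
NO-GO = 23.0 + 0.295 = 23.295
spread = NO-GO - GO = 23.295 - 22.878 = 0.4170

0.4170


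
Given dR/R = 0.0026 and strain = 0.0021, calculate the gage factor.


GF = (dR/R) / epsilon
= 0.0026 / 0.0021
= 1.2381

1.2381


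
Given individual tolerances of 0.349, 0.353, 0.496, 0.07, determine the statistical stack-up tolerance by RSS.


RSS = sqrt(0.349^2 + 0.353^2 + 0.496^2 + 0.07^2)
= sqrt(0.497326)
= 0.7052

0.7052


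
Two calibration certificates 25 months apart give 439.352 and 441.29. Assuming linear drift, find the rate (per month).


rate = (v2 - v1) / months
= (441.29 - 439.352) / 25
= 1.9380 / 25
= 0.0775

0.0775


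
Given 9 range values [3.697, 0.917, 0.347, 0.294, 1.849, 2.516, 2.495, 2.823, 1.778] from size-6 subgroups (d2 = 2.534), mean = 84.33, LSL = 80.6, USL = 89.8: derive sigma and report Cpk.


R_bar = (3.697 + 0.917 + 0.347 + 0.294 + 1.849 + 2.516 + 2.495 + 2.823 + 1.778) / 9 = 1.8573333
sigma = R_bar / d2 = 1.8573333 / 2.534 = 0.732965
Cp = (USL - LSL)/(6*sigma) = (89.8 - 80.6)/(6*0.732965) = 2.0920
Cpu = (89.8 - 84.33)/(3*0.732965) = 2.4876
Cpl = (84.33 - 80.6)/(3*0.732965) = 1.6963
Cpk = min(Cpu, Cpl) = 1.6963

1.6963


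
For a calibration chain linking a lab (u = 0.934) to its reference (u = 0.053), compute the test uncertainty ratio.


TUR = u_lab / u_ref
= 0.934 / 0.053
= 17.6226

17.6226


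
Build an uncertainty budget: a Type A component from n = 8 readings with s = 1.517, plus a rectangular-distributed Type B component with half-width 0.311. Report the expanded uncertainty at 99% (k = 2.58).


u_A = s / sqrt(n) = 1.517 / sqrt(8) = 0.53634049
u_B = half_width / sqrt(3) = 0.311 / sqrt(3) = 0.17955593
uc = sqrt(u_A^2 + u_B^2) = sqrt(0.53634049^2 + 0.17955593^2) = 0.56559831
U = k * uc = 2.58 * 0.56559831
U = 1.4592

1.4592


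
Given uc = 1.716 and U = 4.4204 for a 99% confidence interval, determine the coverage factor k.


k = U / uc
k = 4.4204 / 1.716
k = 2.576

2.576


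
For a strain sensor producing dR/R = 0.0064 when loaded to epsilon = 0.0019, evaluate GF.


GF = (dR/R) / epsilon
= 0.0064 / 0.0019
= 3.3684

3.3684


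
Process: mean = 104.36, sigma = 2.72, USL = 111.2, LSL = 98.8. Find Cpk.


Cpu = (USL - mean) / (3*sigma) = (111.2 - 104.36) / (3*2.72) = 0.8382
Cpl = (mean - LSL) / (3*sigma) = (104.36 - 98.8) / (3*2.72) = 0.6814
Cpk = min(Cpu, Cpl) = 0.6814

0.6814


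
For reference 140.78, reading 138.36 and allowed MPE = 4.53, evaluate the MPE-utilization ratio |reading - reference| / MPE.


e = indication - reference = 138.36 - 140.78 = -2.4200
|e| = 2.4200
ratio = |e| / MPE = 2.4200 / 4.53
ratio = 0.5342

0.5342


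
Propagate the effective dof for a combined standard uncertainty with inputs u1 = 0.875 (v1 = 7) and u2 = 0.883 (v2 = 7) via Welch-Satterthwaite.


uc = sqrt(u1^2 + u2^2) = sqrt(0.875^2 + 0.883^2) = 1.2431066
v_eff = uc^4 / (u1^4/v1 + u2^4/v2)
= 1.2431066^4 / (0.875^4/7 + 0.883^4/7)
= 2.3879954 / 0.17058523
v_eff = 13.9988

13.9988


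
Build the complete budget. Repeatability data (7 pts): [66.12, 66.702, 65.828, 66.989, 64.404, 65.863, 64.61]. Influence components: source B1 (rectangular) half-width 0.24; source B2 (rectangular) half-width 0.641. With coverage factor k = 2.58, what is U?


mean = (66.12 + 66.702 + 65.828 + 66.989 + 64.404 + 65.863 + 64.61) / 7 = 65.788
s = sqrt(sum((x - mean)^2)/(n-1)) = 0.97454143
u_A = s / sqrt(n) = 0.97454143 / sqrt(7) = 0.36834204
u_B1 = 0.24 / sqrt(3) = 0.13856406
u_B2 = 0.641 / sqrt(3) = 0.37008152
uc = sqrt(0.36834204^2 + 0.13856406^2 + 0.37008152^2) = 0.54021865
U = k * uc = 2.58 * 0.54021865
U = 1.3938

1.3938


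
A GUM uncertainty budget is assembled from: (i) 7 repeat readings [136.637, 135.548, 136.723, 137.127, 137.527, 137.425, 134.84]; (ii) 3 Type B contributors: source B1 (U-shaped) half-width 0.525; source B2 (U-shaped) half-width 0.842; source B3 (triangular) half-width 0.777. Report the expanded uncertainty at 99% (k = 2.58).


mean = (136.637 + 135.548 + 136.723 + 137.127 + 137.527 + 137.425 + 134.84) / 7 = 136.5467143
s = sqrt(sum((x - mean)^2)/(n-1)) = 1.0015496
u_A = s / sqrt(n) = 1.0015496 / sqrt(7) = 0.37855017
u_B1 = 0.525 / sqrt(2) = 0.37123106
u_B2 = 0.842 / sqrt(2) = 0.59538391
u_B3 = 0.777 / sqrt(6) = 0.31720892
uc = sqrt(0.37855017^2 + 0.37123106^2 + 0.59538391^2 + 0.31720892^2) = 0.85803044
U = k * uc = 2.58 * 0.85803044
U = 2.2137

2.2137


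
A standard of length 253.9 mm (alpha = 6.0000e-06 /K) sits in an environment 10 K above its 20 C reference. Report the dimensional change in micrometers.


dL = L * alpha * dT
= 253.9 * 6.0000e-06 * 10
= 0.0152340 mm
dL_um = 0.0152340 * 1000 = 15.2340 um

15.2340


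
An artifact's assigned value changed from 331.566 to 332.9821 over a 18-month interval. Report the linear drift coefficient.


rate = (v2 - v1) / months
= (332.9821 - 331.566) / 18
= 1.4161 / 18
= 0.0787

0.0787


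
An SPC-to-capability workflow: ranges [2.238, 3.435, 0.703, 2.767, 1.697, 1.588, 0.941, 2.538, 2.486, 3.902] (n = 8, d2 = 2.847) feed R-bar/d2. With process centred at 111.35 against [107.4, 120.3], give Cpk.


R_bar = (2.238 + 3.435 + 0.703 + 2.767 + 1.697 + 1.588 + 0.941 + 2.538 + 2.486 + 3.902) / 10 = 2.2295
sigma = R_bar / d2 = 2.2295 / 2.847 = 0.78310502
Cp = (USL - LSL)/(6*sigma) = (120.3 - 107.4)/(6*0.78310502) = 2.7455
Cpu = (120.3 - 111.35)/(3*0.78310502) = 3.8096
Cpl = (111.35 - 107.4)/(3*0.78310502) = 1.6813
Cpk = min(Cpu, Cpl) = 1.6813

1.6813


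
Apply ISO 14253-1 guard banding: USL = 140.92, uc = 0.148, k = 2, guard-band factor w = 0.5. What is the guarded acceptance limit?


U = k * uc = 2 * 0.148 = 0.296
guard band g = w * U = 0.5 * 0.296 = 0.148
AL = USL - g = 140.92 - 0.148
AL = 140.7720

140.7720


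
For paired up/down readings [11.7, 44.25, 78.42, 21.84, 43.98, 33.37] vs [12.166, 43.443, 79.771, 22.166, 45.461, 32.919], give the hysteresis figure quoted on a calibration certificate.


|11.7 - 12.166| = 0.4660
|44.25 - 43.443| = 0.8070
|78.42 - 79.771| = 1.3510
|21.84 - 22.166| = 0.3260
|43.98 - 45.461| = 1.4810
|33.37 - 32.919| = 0.4510
hysteresis = max(diffs) = 1.4810

1.4810


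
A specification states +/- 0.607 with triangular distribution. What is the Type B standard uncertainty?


u_B = half_width / sqrt(6)
u_B = 0.607 / 2.4494897
u_B = 0.2478

0.2478


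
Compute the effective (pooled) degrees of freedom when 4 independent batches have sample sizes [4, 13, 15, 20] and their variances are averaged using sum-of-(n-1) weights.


nu = sum_i (n_i - 1)
nu = ((4 - 1) + (13 - 1) + (15 - 1) + (20 - 1))
nu = 3 + 12 + 14 + 19
nu = 48

48


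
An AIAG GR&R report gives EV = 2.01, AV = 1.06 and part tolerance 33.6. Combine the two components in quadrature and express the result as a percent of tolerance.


GRR = sqrt(EV^2 + AV^2) = sqrt(2.01^2 + 1.06^2) = 2.2723776
%GRR = GRR / tol * 100 = 2.2723776 / 33.6 * 100
%GRR = 6.7630

6.7630


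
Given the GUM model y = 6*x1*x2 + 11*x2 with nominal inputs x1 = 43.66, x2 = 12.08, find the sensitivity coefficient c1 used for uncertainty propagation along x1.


y = 6*x1*x2 + 11*x2
dy/dx1 = 6*x2
Evaluate at x2 = 12.08: c1 = 6 * 12.08
c1 = 72.4800

72.4800


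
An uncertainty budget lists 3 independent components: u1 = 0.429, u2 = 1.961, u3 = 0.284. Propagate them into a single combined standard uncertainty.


uc = sqrt(0.429^2 + 1.961^2 + 0.284^2)
uc = sqrt(4.110218)
uc = 2.0274

2.0274


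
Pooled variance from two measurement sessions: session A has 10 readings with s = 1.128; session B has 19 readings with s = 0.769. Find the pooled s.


s_p = sqrt(((n1-1)*s1^2 + (n2-1)*s2^2) / (n1+n2-2))
numerator = (10-1)*1.128^2 + (19-1)*0.769^2 = 11.451456 + 10.644498 = 22.095954
denominator = 10 + 19 - 2 = 27
s_p^2 = 22.095954 / 27 = 0.81836867
s_p = sqrt(0.81836867) = 0.9046

0.9046


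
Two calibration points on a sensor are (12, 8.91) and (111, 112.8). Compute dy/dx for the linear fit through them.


slope = (y2 - y1) / (x2 - x1)
= (112.8 - 8.91) / (111 - 12)
= 103.8900 / 99
= 1.0494

1.0494


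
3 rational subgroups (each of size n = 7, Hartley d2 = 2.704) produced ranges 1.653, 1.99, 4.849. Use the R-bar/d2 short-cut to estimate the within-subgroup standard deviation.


R_bar = (1.653 + 1.99 + 4.849) / 3
R_bar = 8.492 / 3 = 2.8306667
sigma_hat = R_bar / d2 = 2.8306667 / 2.704 = 1.0468

1.0468


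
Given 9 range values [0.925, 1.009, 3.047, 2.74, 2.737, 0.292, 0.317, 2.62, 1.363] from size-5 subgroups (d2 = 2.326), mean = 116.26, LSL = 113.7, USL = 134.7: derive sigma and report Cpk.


R_bar = (0.925 + 1.009 + 3.047 + 2.74 + 2.737 + 0.292 + 0.317 + 2.62 + 1.363) / 9 = 1.6722222
sigma = R_bar / d2 = 1.6722222 / 2.326 = 0.71892614
Cp = (USL - LSL)/(6*sigma) = (134.7 - 113.7)/(6*0.71892614) = 4.8684
Cpu = (134.7 - 116.26)/(3*0.71892614) = 8.5498
Cpl = (116.26 - 113.7)/(3*0.71892614) = 1.1870
Cpk = min(Cpu, Cpl) = 1.1870

1.1870


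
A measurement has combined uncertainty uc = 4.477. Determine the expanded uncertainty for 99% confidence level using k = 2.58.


U = k * uc
U = 2.58 * 4.477
U = 11.5507

11.5507


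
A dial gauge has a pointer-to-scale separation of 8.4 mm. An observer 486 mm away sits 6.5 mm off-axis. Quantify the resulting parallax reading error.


error = h * offset / d
= 8.4 * 6.5 / 486
= 0.1123

0.1123


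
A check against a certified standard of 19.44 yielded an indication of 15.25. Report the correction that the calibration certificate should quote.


Correction = standard - reading
= 19.44 - 15.25
= 4.1900

4.1900


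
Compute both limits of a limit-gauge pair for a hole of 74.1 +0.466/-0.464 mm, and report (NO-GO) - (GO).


GO = nominal - lower_tol (smallest hole = maximum material condition)
GO = 74.1 - 0.464 = 73.636
NO-GO = nominal + upper_tol (largest hole = least material condition)
NO-GO = 74.1 + 0.466 = 74.566
spread = NO-GO - GO = 74.566 - 73.636 = 0.9300

0.9300


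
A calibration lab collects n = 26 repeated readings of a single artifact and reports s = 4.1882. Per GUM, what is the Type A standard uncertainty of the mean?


u_A = s / sqrt(n)
u_A = 4.1882 / sqrt(26)
u_A = 4.1882 / 5.0990195
u_A = 0.8214

0.8214


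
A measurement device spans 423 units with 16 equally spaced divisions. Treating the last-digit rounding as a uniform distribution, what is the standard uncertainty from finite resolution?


resolution = range / divisions
resolution = 423 / 16 = 26.4375
u_res = resolution / (2*sqrt(3))
u_res = 26.4375 / 3.4641016
u_res = 7.6318

7.6318


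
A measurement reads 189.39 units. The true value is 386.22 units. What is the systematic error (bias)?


Systematic error = measured - true
= 189.39 - 386.22
= -196.8300

-196.8300


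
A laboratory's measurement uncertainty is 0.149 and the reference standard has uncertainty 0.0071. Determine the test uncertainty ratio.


TUR = u_lab / u_ref
= 0.149 / 0.0071
= 20.9859

20.9859


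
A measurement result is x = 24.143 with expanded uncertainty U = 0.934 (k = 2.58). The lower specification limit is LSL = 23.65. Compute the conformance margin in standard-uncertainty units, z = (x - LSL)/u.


u = U / k = 0.934 / 2.58 = 0.3620155
margin = |LSL - x| = |23.65 - 24.143| = 0.493
z = margin / u = 0.493 / 0.3620155
z = 1.3618

1.3618


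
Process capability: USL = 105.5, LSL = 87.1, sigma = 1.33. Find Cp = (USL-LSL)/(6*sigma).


Cp = (USL - LSL) / (6 * sigma)
= (105.5 - 87.1) / (6 * 1.33)
= 18.4000 / 7.9800
= 2.3058

2.3058


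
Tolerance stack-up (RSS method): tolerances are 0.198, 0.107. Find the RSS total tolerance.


RSS = sqrt(0.198^2 + 0.107^2)
= sqrt(0.050653)
= 0.2251

0.2251


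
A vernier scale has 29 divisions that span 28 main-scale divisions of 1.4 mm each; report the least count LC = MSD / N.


LC = MSD / n_div
= 1.4 / 29
= 0.0483

0.0483


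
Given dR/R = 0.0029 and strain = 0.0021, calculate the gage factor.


GF = (dR/R) / epsilon
= 0.0029 / 0.0021
= 1.3810

1.3810


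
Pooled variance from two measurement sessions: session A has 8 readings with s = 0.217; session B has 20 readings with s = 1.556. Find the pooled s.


s_p = sqrt(((n1-1)*s1^2 + (n2-1)*s2^2) / (n1+n2-2))
numerator = (8-1)*0.217^2 + (20-1)*1.556^2 = 0.329623 + 46.001584 = 46.331207
denominator = 8 + 20 - 2 = 26
s_p^2 = 46.331207 / 26 = 1.7819695
s_p = sqrt(1.7819695) = 1.3349

1.3349


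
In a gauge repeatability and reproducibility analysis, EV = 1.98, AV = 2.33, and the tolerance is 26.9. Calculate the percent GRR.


GRR = sqrt(EV^2 + AV^2) = sqrt(1.98^2 + 2.33^2) = 3.0576625
%GRR = GRR / tol * 100 = 3.0576625 / 26.9 * 100
%GRR = 11.3668

11.3668


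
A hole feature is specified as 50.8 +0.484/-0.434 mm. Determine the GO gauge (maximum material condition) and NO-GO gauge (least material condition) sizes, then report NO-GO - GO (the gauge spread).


GO = nominal - lower_tol (smallest hole = maximum material condition)
GO = 50.8 - 0.434 = 50.366
NO-GO = nominal + upper_tol (largest hole = least material condition)
NO-GO = 50.8 + 0.484 = 51.284
spread = NO-GO - GO = 51.284 - 50.366 = 0.9180

0.9180


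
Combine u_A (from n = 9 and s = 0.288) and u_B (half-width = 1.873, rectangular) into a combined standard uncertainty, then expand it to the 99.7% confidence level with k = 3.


u_A = s / sqrt(n) = 0.288 / sqrt(9) = 0.096
u_B = half_width / sqrt(3) = 1.873 / sqrt(3) = 1.0813771
uc = sqrt(u_A^2 + u_B^2) = sqrt(0.096^2 + 1.0813771^2) = 1.08563
U = k * uc = 3 * 1.08563
U = 3.2569

3.2569


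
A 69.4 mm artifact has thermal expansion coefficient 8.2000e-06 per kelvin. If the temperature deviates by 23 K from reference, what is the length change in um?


dL = L * alpha * dT
= 69.4 * 8.2000e-06 * 23
= 0.0130888 mm
dL_um = 0.0130888 * 1000 = 13.0888 um

13.0888


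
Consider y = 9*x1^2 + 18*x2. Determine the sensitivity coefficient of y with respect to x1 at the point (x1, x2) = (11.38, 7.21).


y = 9*x1^2 + 18*x2
dy/dx1 = 2*9*x1
Evaluate at x1 = 11.38: c1 = 18 * 11.38
c1 = 204.8400

204.8400


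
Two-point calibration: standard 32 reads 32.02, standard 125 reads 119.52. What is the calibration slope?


slope = (y2 - y1) / (x2 - x1)
= (119.52 - 32.02) / (125 - 32)
= 87.5000 / 93
= 0.9409

0.9409


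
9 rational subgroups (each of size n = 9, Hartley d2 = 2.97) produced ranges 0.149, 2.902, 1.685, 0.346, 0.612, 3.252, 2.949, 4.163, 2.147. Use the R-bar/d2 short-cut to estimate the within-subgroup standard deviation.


R_bar = (0.149 + 2.902 + 1.685 + 0.346 + 0.612 + 3.252 + 2.949 + 4.163 + 2.147) / 9
R_bar = 18.205 / 9 = 2.0227778
sigma_hat = R_bar / d2 = 2.0227778 / 2.97 = 0.6811

0.6811


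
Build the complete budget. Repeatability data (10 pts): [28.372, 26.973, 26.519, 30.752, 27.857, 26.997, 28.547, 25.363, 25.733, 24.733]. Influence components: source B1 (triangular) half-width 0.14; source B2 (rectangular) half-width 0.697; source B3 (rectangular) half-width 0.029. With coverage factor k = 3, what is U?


mean = (28.372 + 26.973 + 26.519 + 30.752 + 27.857 + 26.997 + 28.547 + 25.363 + 25.733 + 24.733) / 10 = 27.1846
s = sqrt(sum((x - mean)^2)/(n-1)) = 1.7764891
u_A = s / sqrt(n) = 1.7764891 / sqrt(10) = 0.56177518
u_B1 = 0.14 / sqrt(6) = 0.057154761
u_B2 = 0.697 / sqrt(3) = 0.40241314
u_B3 = 0.029 / sqrt(3) = 0.016743158
uc = sqrt(0.56177518^2 + 0.057154761^2 + 0.40241314^2 + 0.016743158^2) = 0.69359548
U = k * uc = 3 * 0.69359548
U = 2.0808

2.0808


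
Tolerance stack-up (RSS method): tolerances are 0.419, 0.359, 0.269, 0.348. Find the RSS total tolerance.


RSS = sqrt(0.419^2 + 0.359^2 + 0.269^2 + 0.348^2)
= sqrt(0.497907)
= 0.7056

0.7056


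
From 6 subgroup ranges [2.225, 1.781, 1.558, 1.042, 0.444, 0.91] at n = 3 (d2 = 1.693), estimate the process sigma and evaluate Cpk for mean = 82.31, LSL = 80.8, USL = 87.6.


R_bar = (2.225 + 1.781 + 1.558 + 1.042 + 0.444 + 0.91) / 6 = 1.3266667
sigma = R_bar / d2 = 1.3266667 / 1.693 = 0.78361884
Cp = (USL - LSL)/(6*sigma) = (87.6 - 80.8)/(6*0.78361884) = 1.4463
Cpu = (87.6 - 82.31)/(3*0.78361884) = 2.2502
Cpl = (82.31 - 80.8)/(3*0.78361884) = 0.6423
Cpk = min(Cpu, Cpl) = 0.6423

0.6423


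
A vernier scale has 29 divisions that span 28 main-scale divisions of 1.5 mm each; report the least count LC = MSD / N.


LC = MSD / n_div
= 1.5 / 29
= 0.0517

0.0517


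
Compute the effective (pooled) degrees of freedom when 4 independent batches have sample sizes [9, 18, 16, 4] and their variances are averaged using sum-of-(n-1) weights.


nu = sum_i (n_i - 1)
nu = ((9 - 1) + (18 - 1) + (16 - 1) + (4 - 1))
nu = 8 + 17 + 15 + 3
nu = 43

43


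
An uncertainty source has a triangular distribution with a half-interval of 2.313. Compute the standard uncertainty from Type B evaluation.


u_B = half_width / sqrt(6)
u_B = 2.313 / 2.4494897
u_B = 0.9443

0.9443


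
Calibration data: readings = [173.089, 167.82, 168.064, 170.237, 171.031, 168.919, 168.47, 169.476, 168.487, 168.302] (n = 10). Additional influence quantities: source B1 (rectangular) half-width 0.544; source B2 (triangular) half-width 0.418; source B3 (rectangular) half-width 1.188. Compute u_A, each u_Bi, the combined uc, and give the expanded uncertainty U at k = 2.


mean = (173.089 + 167.82 + 168.064 + 170.237 + 171.031 + 168.919 + 168.47 + 169.476 + 168.487 + 168.302) / 10 = 169.3895
s = sqrt(sum((x - mean)^2)/(n-1)) = 1.6462366
u_A = s / sqrt(n) = 1.6462366 / sqrt(10) = 0.52058572
u_B1 = 0.544 / sqrt(3) = 0.31407855
u_B2 = 0.418 / sqrt(6) = 0.17064779
u_B3 = 1.188 / sqrt(3) = 0.68589212
uc = sqrt(0.52058572^2 + 0.31407855^2 + 0.17064779^2 + 0.68589212^2) = 0.93232156
U = k * uc = 2 * 0.93232156
U = 1.8646

1.8646


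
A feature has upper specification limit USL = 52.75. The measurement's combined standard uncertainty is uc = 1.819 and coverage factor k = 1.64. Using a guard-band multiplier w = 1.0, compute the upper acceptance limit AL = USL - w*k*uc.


U = k * uc = 1.64 * 1.819 = 2.98316
guard band g = w * U = 1.0 * 2.98316 = 2.98316
AL = USL - g = 52.75 - 2.98316
AL = 49.7668

49.7668


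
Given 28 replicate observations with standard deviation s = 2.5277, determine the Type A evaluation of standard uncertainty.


u_A = s / sqrt(n)
u_A = 2.5277 / sqrt(28)
u_A = 2.5277 / 5.2915026
u_A = 0.4777

0.4777


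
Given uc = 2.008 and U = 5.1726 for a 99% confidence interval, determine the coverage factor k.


k = U / uc
k = 5.1726 / 2.008
k = 2.576

2.576


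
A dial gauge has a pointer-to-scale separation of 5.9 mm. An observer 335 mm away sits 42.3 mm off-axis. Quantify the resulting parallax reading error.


error = h * offset / d
= 5.9 * 42.3 / 335
= 0.7450

0.7450


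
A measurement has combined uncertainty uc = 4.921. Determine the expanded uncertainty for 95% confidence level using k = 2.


U = k * uc
U = 2 * 4.921
U = 9.8420

9.8420


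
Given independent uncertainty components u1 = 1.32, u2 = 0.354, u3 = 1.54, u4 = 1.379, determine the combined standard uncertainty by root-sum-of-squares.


uc = sqrt(1.32^2 + 0.354^2 + 1.54^2 + 1.379^2)
uc = sqrt(6.140957)
uc = 2.4781

2.4781


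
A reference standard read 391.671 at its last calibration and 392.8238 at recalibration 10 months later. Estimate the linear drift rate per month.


rate = (v2 - v1) / months
= (392.8238 - 391.671) / 10
= 1.1528 / 10
= 0.1153

0.1153


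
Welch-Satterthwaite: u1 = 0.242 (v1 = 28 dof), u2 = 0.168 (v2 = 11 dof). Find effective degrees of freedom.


uc = sqrt(u1^2 + u2^2) = sqrt(0.242^2 + 0.168^2) = 0.29459803
v_eff = uc^4 / (u1^4/v1 + u2^4/v2)
= 0.29459803^4 / (0.242^4/28 + 0.168^4/11)
= 0.0075321568 / 0.00019490844
v_eff = 38.6446

38.6446


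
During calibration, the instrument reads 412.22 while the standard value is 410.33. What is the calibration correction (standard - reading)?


Correction = standard - reading
= 410.33 - 412.22
= -1.8900

-1.8900


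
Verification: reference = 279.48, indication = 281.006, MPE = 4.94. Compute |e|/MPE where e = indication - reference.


e = indication - reference = 281.006 - 279.48 = 1.5260
|e| = 1.5260
ratio = |e| / MPE = 1.5260 / 4.94
ratio = 0.3089

0.3089


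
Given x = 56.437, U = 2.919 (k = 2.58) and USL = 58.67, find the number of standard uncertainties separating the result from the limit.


u = U / k = 2.919 / 2.58 = 1.1313953
margin = |USL - x| = |58.67 - 56.437| = 2.233
z = margin / u = 2.233 / 1.1313953
z = 1.9737

1.9737


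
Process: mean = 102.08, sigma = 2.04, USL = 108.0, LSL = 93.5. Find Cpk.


Cpu = (USL - mean) / (3*sigma) = (108.0 - 102.08) / (3*2.04) = 0.9673
Cpl = (mean - LSL) / (3*sigma) = (102.08 - 93.5) / (3*2.04) = 1.4020
Cpk = min(Cpu, Cpl) = 0.9673

0.9673


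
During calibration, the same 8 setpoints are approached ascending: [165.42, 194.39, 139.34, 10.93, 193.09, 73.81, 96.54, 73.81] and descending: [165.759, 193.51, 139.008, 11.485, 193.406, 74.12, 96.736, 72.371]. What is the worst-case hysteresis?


|165.42 - 165.759| = 0.3390
|194.39 - 193.51| = 0.8800
|139.34 - 139.008| = 0.3320
|10.93 - 11.485| = 0.5550
|193.09 - 193.406| = 0.3160
|73.81 - 74.12| = 0.3100
|96.54 - 96.736| = 0.1960
|73.81 - 72.371| = 1.4390
hysteresis = max(diffs) = 1.4390

1.4390


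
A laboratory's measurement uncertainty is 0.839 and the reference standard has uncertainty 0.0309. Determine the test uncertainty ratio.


TUR = u_lab / u_ref
= 0.839 / 0.0309
= 27.1521

27.1521


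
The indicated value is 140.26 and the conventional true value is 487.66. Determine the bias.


Systematic error = measured - true
= 140.26 - 487.66
= -347.4000

-347.4000


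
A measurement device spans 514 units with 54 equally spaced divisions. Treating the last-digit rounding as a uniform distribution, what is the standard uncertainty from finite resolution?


resolution = range / divisions
resolution = 514 / 54 = 9.5185185
u_res = resolution / (2*sqrt(3))
u_res = 9.5185185 / 3.4641016
u_res = 2.7478

2.7478


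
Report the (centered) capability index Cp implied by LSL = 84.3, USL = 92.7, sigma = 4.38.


Cp = (USL - LSL) / (6 * sigma)
= (92.7 - 84.3) / (6 * 4.38)
= 8.4000 / 26.2800
= 0.3196

0.3196


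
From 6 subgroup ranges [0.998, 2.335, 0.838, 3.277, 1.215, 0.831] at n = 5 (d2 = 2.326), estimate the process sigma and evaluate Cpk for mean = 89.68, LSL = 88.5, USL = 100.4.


R_bar = (0.998 + 2.335 + 0.838 + 3.277 + 1.215 + 0.831) / 6 = 1.5823333
sigma = R_bar / d2 = 1.5823333 / 2.326 = 0.68028087
Cp = (USL - LSL)/(6*sigma) = (100.4 - 88.5)/(6*0.68028087) = 2.9155
Cpu = (100.4 - 89.68)/(3*0.68028087) = 5.2527
Cpl = (89.68 - 88.5)/(3*0.68028087) = 0.5782
Cpk = min(Cpu, Cpl) = 0.5782

0.5782


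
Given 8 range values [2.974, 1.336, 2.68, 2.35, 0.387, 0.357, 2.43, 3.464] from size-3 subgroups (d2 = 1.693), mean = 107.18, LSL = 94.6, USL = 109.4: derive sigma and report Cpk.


R_bar = (2.974 + 1.336 + 2.68 + 2.35 + 0.387 + 0.357 + 2.43 + 3.464) / 8 = 1.99725
sigma = R_bar / d2 = 1.99725 / 1.693 = 1.1797106
Cp = (USL - LSL)/(6*sigma) = (109.4 - 94.6)/(6*1.1797106) = 2.0909
Cpu = (109.4 - 107.18)/(3*1.1797106) = 0.6273
Cpl = (107.18 - 94.6)/(3*1.1797106) = 3.5545
Cpk = min(Cpu, Cpl) = 0.6273

0.6273


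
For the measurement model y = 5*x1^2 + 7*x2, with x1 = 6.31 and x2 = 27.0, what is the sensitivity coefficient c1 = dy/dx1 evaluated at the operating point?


y = 5*x1^2 + 7*x2
dy/dx1 = 2*5*x1
Evaluate at x1 = 6.31: c1 = 10 * 6.31
c1 = 63.1000

63.1000


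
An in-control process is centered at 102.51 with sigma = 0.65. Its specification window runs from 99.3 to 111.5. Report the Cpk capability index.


Cpu = (USL - mean) / (3*sigma) = (111.5 - 102.51) / (3*0.65) = 4.6103
Cpl = (mean - LSL) / (3*sigma) = (102.51 - 99.3) / (3*0.65) = 1.6462
Cpk = min(Cpu, Cpl) = 1.6462

1.6462


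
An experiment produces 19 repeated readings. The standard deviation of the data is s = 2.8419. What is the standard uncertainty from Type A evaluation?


u_A = s / sqrt(n)
u_A = 2.8419 / sqrt(19)
u_A = 2.8419 / 4.3588989
u_A = 0.6520

0.6520


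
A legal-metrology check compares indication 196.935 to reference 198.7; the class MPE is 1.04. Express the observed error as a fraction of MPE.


e = indication - reference = 196.935 - 198.7 = -1.7650
|e| = 1.7650
ratio = |e| / MPE = 1.7650 / 1.04
ratio = 1.6971

1.6971


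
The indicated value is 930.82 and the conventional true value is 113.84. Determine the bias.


Systematic error = measured - true
= 930.82 - 113.84
= 816.9800

816.9800


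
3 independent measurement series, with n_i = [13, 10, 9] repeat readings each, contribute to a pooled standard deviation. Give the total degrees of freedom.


nu = sum_i (n_i - 1)
nu = ((13 - 1) + (10 - 1) + (9 - 1))
nu = 12 + 9 + 8
nu = 29

29


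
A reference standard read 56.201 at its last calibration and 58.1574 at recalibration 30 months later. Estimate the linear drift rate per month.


rate = (v2 - v1) / months
= (58.1574 - 56.201) / 30
= 1.9564 / 30
= 0.0652

0.0652


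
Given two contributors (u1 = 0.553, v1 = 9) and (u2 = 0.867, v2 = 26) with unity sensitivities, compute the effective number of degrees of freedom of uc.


uc = sqrt(u1^2 + u2^2) = sqrt(0.553^2 + 0.867^2) = 1.0283472
v_eff = uc^4 / (u1^4/v1 + u2^4/v2)
= 1.0283472^4 / (0.553^4/9 + 0.867^4/26)
= 1.1183019 / 0.032123183
v_eff = 34.8129

34.8129


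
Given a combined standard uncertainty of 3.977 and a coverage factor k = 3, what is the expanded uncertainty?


U = k * uc
U = 3 * 3.977
U = 11.9310

11.9310


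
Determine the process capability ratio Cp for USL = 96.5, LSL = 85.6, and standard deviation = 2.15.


Cp = (USL - LSL) / (6 * sigma)
= (96.5 - 85.6) / (6 * 2.15)
= 10.9000 / 12.9000
= 0.8450

0.8450


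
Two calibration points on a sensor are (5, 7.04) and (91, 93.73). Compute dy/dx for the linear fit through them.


slope = (y2 - y1) / (x2 - x1)
= (93.73 - 7.04) / (91 - 5)
= 86.6900 / 86
= 1.0080

1.0080


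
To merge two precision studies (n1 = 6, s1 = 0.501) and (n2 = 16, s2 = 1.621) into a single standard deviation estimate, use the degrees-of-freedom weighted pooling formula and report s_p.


s_p = sqrt(((n1-1)*s1^2 + (n2-1)*s2^2) / (n1+n2-2))
numerator = (6-1)*0.501^2 + (16-1)*1.621^2 = 1.255005 + 39.414615 = 40.66962
denominator = 6 + 16 - 2 = 20
s_p^2 = 40.66962 / 20 = 2.033481
s_p = sqrt(2.033481) = 1.4260

1.4260


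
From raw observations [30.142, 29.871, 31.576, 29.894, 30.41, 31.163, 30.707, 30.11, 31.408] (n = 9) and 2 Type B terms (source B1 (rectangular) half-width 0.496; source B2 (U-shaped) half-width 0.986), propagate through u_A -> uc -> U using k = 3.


mean = (30.142 + 29.871 + 31.576 + 29.894 + 30.41 + 31.163 + 30.707 + 30.11 + 31.408) / 9 = 30.58677778
s = sqrt(sum((x - mean)^2)/(n-1)) = 0.65651786
u_A = s / sqrt(n) = 0.65651786 / sqrt(9) = 0.21883929
u_B1 = 0.496 / sqrt(3) = 0.28636573
u_B2 = 0.986 / sqrt(2) = 0.69720729
uc = sqrt(0.21883929^2 + 0.28636573^2 + 0.69720729^2) = 0.78485283
U = k * uc = 3 * 0.78485283
U = 2.3546

2.3546


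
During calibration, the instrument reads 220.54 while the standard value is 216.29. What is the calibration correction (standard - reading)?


Correction = standard - reading
= 216.29 - 220.54
= -4.2500

-4.2500


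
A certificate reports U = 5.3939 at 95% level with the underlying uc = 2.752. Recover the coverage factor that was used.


k = U / uc
k = 5.3939 / 2.752
k = 1.96

1.96


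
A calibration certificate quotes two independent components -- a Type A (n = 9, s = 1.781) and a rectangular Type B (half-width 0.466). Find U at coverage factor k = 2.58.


u_A = s / sqrt(n) = 1.781 / sqrt(9) = 0.59366667
u_B = half_width / sqrt(3) = 0.466 / sqrt(3) = 0.26904523
uc = sqrt(u_A^2 + u_B^2) = sqrt(0.59366667^2 + 0.26904523^2) = 0.65178635
U = k * uc = 2.58 * 0.65178635
U = 1.6816

1.6816


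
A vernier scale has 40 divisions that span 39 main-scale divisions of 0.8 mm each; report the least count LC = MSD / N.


LC = MSD / n_div
= 0.8 / 40
= 0.0200

0.0200


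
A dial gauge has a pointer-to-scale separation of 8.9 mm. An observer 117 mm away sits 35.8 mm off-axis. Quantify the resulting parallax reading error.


error = h * offset / d
= 8.9 * 35.8 / 117
= 2.7232

2.7232


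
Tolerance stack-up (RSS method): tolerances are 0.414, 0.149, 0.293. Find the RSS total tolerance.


RSS = sqrt(0.414^2 + 0.149^2 + 0.293^2)
= sqrt(0.279446)
= 0.5286

0.5286


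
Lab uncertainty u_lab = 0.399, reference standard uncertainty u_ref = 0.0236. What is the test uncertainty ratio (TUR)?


TUR = u_lab / u_ref
= 0.399 / 0.0236
= 16.9068

16.9068


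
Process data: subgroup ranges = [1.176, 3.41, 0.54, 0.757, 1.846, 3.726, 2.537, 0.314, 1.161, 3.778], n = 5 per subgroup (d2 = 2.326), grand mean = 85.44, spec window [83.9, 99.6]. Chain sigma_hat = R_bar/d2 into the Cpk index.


R_bar = (1.176 + 3.41 + 0.54 + 0.757 + 1.846 + 3.726 + 2.537 + 0.314 + 1.161 + 3.778) / 10 = 1.9245
sigma = R_bar / d2 = 1.9245 / 2.326 = 0.82738607
Cp = (USL - LSL)/(6*sigma) = (99.6 - 83.9)/(6*0.82738607) = 3.1626
Cpu = (99.6 - 85.44)/(3*0.82738607) = 5.7047
Cpl = (85.44 - 83.9)/(3*0.82738607) = 0.6204
Cpk = min(Cpu, Cpl) = 0.6204

0.6204


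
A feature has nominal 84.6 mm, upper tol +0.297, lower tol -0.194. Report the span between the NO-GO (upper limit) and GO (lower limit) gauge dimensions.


GO = nominal - lower_tol (smallest hole = maximum material condition)
GO = 84.6 - 0.194 = 84.406
NO-GO = nominal + upper_tol (largest hole = least material condition)
NO-GO = 84.6 + 0.297 = 84.897
spread = NO-GO - GO = 84.897 - 84.406 = 0.4910

0.4910


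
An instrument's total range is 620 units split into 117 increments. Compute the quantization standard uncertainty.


resolution = range / divisions
resolution = 620 / 117 = 5.2991453
u_res = resolution / (2*sqrt(3))
u_res = 5.2991453 / 3.4641016
u_res = 1.5297

1.5297


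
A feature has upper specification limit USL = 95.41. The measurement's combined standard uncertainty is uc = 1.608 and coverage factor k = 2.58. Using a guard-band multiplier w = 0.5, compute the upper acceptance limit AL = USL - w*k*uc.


U = k * uc = 2.58 * 1.608 = 4.14864
guard band g = w * U = 0.5 * 4.14864 = 2.07432
AL = USL - g = 95.41 - 2.07432
AL = 93.3357

93.3357


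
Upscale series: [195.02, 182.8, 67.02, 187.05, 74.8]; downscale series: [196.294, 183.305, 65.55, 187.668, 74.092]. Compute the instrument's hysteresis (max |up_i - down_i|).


|195.02 - 196.294| = 1.2740
|182.8 - 183.305| = 0.5050
|67.02 - 65.55| = 1.4700
|187.05 - 187.668| = 0.6180
|74.8 - 74.092| = 0.7080
hysteresis = max(diffs) = 1.4700

1.4700


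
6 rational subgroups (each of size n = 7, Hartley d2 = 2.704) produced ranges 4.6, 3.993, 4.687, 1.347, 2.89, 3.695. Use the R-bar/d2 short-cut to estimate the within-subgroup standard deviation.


R_bar = (4.6 + 3.993 + 4.687 + 1.347 + 2.89 + 3.695) / 6
R_bar = 21.212 / 6 = 3.5353333
sigma_hat = R_bar / d2 = 3.5353333 / 2.704 = 1.3074

1.3074


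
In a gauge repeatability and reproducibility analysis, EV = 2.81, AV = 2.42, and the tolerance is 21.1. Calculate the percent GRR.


GRR = sqrt(EV^2 + AV^2) = sqrt(2.81^2 + 2.42^2) = 3.7084363
%GRR = GRR / tol * 100 = 3.7084363 / 21.1 * 100
%GRR = 17.5755

17.5755


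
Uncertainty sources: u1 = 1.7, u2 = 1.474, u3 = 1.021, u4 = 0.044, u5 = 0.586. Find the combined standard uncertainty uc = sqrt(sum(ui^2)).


uc = sqrt(1.7^2 + 1.474^2 + 1.021^2 + 0.044^2 + 0.586^2)
uc = sqrt(6.450449)
uc = 2.5398

2.5398


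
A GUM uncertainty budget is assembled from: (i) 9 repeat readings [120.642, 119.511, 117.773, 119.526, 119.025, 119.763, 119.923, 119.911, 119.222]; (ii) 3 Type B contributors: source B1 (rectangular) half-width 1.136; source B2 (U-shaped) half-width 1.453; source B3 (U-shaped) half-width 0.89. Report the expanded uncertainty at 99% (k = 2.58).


mean = (120.642 + 119.511 + 117.773 + 119.526 + 119.025 + 119.763 + 119.923 + 119.911 + 119.222) / 9 = 119.4773333
s = sqrt(sum((x - mean)^2)/(n-1)) = 0.79079027
u_A = s / sqrt(n) = 0.79079027 / sqrt(9) = 0.26359676
u_B1 = 1.136 / sqrt(3) = 0.65586991
u_B2 = 1.453 / sqrt(2) = 1.0274262
u_B3 = 0.89 / sqrt(2) = 0.62932504
uc = sqrt(0.26359676^2 + 0.65586991^2 + 1.0274262^2 + 0.62932504^2) = 1.3968905
U = k * uc = 2.58 * 1.3968905
U = 3.6040

3.6040


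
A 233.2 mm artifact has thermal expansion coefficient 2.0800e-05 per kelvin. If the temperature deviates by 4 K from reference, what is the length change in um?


dL = L * alpha * dT
= 233.2 * 2.0800e-05 * 4
= 0.0194022 mm
dL_um = 0.0194022 * 1000 = 19.4022 um

19.4022


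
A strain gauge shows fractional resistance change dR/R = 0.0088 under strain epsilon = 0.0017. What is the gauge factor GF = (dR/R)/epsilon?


GF = (dR/R) / epsilon
= 0.0088 / 0.0017
= 5.1765

5.1765


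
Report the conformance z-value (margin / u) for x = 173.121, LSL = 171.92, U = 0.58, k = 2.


u = U / k = 0.58 / 2 = 0.29
margin = |LSL - x| = |171.92 - 173.121| = 1.201
z = margin / u = 1.201 / 0.29
z = 4.1414

4.1414


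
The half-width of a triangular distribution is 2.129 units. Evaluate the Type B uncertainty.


u_B = half_width / sqrt(6)
u_B = 2.129 / 2.4494897
u_B = 0.8692

0.8692


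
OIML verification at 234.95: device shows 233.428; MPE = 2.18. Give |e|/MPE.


e = indication - reference = 233.428 - 234.95 = -1.5220
|e| = 1.5220
ratio = |e| / MPE = 1.5220 / 2.18
ratio = 0.6982

0.6982


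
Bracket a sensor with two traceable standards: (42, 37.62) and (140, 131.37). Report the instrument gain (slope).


slope = (y2 - y1) / (x2 - x1)
= (131.37 - 37.62) / (140 - 42)
= 93.7500 / 98
= 0.9566

0.9566


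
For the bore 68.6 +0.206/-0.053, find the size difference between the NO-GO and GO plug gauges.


GO = nominal - lower_tol (smallest hole = maximum material condition)
GO = 68.6 - 0.053 = 68.547
NO-GO = nominal + upper_tol (largest hole = least material condition)
NO-GO = 68.6 + 0.206 = 68.806
spread = NO-GO - GO = 68.806 - 68.547 = 0.2590

0.2590
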